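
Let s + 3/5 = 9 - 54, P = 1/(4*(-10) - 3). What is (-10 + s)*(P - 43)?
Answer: 102860/43 ≈ 2392.1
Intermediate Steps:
P = -1/43 (P = 1/(-40 - 3) = 1/(-43) = -1/43 ≈ -0.023256)
s = -228/5 (s = -3/5 + (9 - 54) = -3/5 - 45 = -228/5 ≈ -45.600)
(-10 + s)*(P - 43) = (-10 - 228/5)*(-1/43 - 43) = -278/5*(-1850/43) = 102860/43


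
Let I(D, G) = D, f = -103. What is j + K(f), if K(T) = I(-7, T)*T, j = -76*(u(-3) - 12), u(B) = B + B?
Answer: 2089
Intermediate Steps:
u(B) = 2*B
j = 1368 (j = -76*(2*(-3) - 12) = -76*(-6 - 12) = -76*(-18) = 1368)
K(T) = -7*T
j + K(f) = 1368 - 7*(-103) = 1368 + 721 = 2089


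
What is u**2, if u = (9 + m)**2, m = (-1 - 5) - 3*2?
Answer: 81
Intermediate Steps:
m = -12 (m = -6 - 6 = -12)
u = 9 (u = (9 - 12)**2 = (-3)**2 = 9)
u**2 = 9**2 = 81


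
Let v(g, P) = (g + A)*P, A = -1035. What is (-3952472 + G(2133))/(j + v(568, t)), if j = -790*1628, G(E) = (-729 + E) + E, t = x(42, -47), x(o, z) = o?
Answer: 3948935/1305734 ≈ 3.0243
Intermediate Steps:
t = 42
G(E) = -729 + 2*E
v(g, P) = P*(-1035 + g) (v(g, P) = (g - 1035)*P = (-1035 + g)*P = P*(-1035 + g))
j = -1286120
(-3952472 + G(2133))/(j + v(568, t)) = (-3952472 + (-729 + 2*2133))/(-1286120 + 42*(-1035 + 568)) = (-3952472 + (-729 + 4266))/(-1286120 + 42*(-467)) = (-3952472 + 3537)/(-1286120 - 19614) = -3948935/(-1305734) = -3948935*(-1/1305734) = 3948935/1305734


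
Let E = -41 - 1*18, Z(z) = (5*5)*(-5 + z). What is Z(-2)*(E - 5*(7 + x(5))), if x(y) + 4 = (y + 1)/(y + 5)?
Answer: 13475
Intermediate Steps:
x(y) = -4 + (1 + y)/(5 + y) (x(y) = -4 + (y + 1)/(y + 5) = -4 + (1 + y)/(5 + y))
Z(z) = -125 + 25*z (Z(z) = 25*(-5 + z) = -125 + 25*z)
E = -59 (E = -41 - 18 = -59)
Z(-2)*(E - 5*(7 + x(5))) = (-125 + 25*(-2))*(-59 - 5*(7 + (-19 - 3*5)/(5 + 5))) = (-125 - 50)*(-59 - 5*(7 + (-19 - 15)/10)) = -175*(-59 - 5*(7 + (1/10)*(-34))) = -175*(-59 - 5*(7 - 17/5)) = -175*(-59 - 5*18/5) = -175*(-59 - 18) = -175*(-77) = 13475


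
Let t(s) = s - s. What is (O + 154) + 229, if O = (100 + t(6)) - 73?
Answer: 410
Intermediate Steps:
t(s) = 0
O = 27 (O = (100 + 0) - 73 = 100 - 73 = 27)
(O + 154) + 229 = (27 + 154) + 229 = 181 + 229 = 410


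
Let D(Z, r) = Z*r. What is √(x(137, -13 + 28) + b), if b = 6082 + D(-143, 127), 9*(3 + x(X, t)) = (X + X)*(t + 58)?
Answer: 4*I*√5546/3 ≈ 99.295*I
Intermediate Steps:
x(X, t) = -3 + 2*X*(58 + t)/9 (x(X, t) = -3 + ((X + X)*(t + 58))/9 = -3 + ((2*X)*(58 + t))/9 = -3 + (2*X*(58 + t))/9 = -3 + 2*X*(58 + t)/9)
b = -12079 (b = 6082 - 143*127 = 6082 - 18161 = -12079)
√(x(137, -13 + 28) + b) = √((-3 + (116/9)*137 + (2/9)*137*(-13 + 28)) - 12079) = √((-3 + 15892/9 + (2/9)*137*15) - 12079) = √((-3 + 15892/9 + 1370/3) - 12079) = √(19975/9 - 12079) = √(-88736/9) = 4*I*√5546/3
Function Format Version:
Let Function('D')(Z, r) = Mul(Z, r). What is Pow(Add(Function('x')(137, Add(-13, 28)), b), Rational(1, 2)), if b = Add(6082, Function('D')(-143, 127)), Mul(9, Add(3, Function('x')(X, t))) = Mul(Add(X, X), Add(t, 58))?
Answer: Mul(Rational(4, 3), I, Pow(5546, Rational(1, 2))) ≈ Mul(99.295, I)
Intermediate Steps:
Function('x')(X, t) = Add(-3, Mul(Rational(2, 9), X, Add(58, t))) (Function('x')(X, t) = Add(-3, Mul(Rational(1, 9), Mul(Add(X, X), Add(t, 58)))) = Add(-3, Mul(Rational(1, 9), Mul(Mul(2, X), Add(58, t)))) = Add(-3, Mul(Rational(1, 9), Mul(2, X, Add(58, t)))) = Add(-3, Mul(Rational(2, 9), X, Add(58, t))))
b = -12079 (b = Add(6082, Mul(-143, 127)) = Add(6082, -18161) = -12079)
Pow(Add(Function('x')(137, Add(-13, 28)), b), Rational(1, 2)) = Pow(Add(Add(-3, Mul(Rational(116, 9), 137), Mul(Rational(2, 9), 137, Add(-13, 28))), -12079), Rational(1, 2)) = Pow(Add(Add(-3, Rational(15892, 9), Mul(Rational(2, 9), 137, 15)), -12079), Rational(1, 2)) = Pow(Add(Add(-3, Rational(15892, 9), Rational(1370, 3)), -12079), Rational(1, 2)) = Pow(Add(Rational(19975, 9), -12079), Rational(1, 2)) = Pow(Rational(-88736, 9), Rational(1, 2)) = Mul(Rational(4, 3), I, Pow(5546, Rational(1, 2)))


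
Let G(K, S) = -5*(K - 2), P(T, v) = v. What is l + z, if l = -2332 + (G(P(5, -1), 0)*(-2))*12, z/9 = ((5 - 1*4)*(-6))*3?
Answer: -2854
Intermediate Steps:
G(K, S) = 10 - 5*K (G(K, S) = -5*(-2 + K) = 10 - 5*K)
z = -162 (z = 9*(((5 - 1*4)*(-6))*3) = 9*(((5 - 4)*(-6))*3) = 9*((1*(-6))*3) = 9*(-6*3) = 9*(-18) = -162)
l = -2692 (l = -2332 + ((10 - 5*(-1))*(-2))*12 = -2332 + ((10 + 5)*(-2))*12 = -2332 + (15*(-2))*12 = -2332 - 30*12 = -2332 - 360 = -2692)
l + z = -2692 - 162 = -2854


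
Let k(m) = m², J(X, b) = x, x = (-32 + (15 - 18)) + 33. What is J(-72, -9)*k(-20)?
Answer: -800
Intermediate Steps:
x = -2 (x = (-32 - 3) + 33 = -35 + 33 = -2)
J(X, b) = -2
J(-72, -9)*k(-20) = -2*(-20)² = -2*400 = -800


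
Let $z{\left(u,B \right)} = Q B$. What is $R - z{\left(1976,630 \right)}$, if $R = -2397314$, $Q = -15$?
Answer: $-2387864$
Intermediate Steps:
$z{\left(u,B \right)} = - 15 B$
$R - z{\left(1976,630 \right)} = -2397314 - \left(-15\right) 630 = -2397314 - -9450 = -2397314 + 9450 = -2387864$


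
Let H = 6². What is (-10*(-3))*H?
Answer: 1080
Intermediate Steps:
H = 36
(-10*(-3))*H = -10*(-3)*36 = 30*36 = 1080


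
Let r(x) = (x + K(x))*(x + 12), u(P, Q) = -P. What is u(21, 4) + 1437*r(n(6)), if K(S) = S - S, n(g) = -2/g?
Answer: -16828/3 ≈ -5609.3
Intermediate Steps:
K(S) = 0
r(x) = x*(12 + x) (r(x) = (x + 0)*(x + 12) = x*(12 + x))
u(21, 4) + 1437*r(n(6)) = -1*21 + 1437*((-2/6)*(12 - 2/6)) = -21 + 1437*((-2*1/6)*(12 - 2*1/6)) = -21 + 1437*(-(12 - 1/3)/3) = -21 + 1437*(-1/3*35/3) = -21 + 1437*(-35/9) = -21 - 16765/3 = -16828/3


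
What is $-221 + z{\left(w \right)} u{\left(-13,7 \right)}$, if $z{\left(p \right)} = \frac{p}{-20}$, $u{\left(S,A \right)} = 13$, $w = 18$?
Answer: $- \frac{2327}{10} \approx -232.7$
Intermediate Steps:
$z{\left(p \right)} = - \frac{p}{20}$ ($z{\left(p \right)} = p \left(- \frac{1}{20}\right) = - \frac{p}{20}$)
$-221 + z{\left(w \right)} u{\left(-13,7 \right)} = -221 + \left(- \frac{1}{20}\right) 18 \cdot 13 = -221 - \frac{117}{10} = - \frac{2327}{10}$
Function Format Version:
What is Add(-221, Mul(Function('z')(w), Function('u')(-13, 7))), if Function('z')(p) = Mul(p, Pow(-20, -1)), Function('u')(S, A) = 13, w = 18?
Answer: Rational(-2327, 10) ≈ -232.70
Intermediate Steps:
Function('z')(p) = Mul(Rational(-1, 20), p) (Function('z')(p) = Mul(p, Rational(-1, 20)) = Mul(Rational(-1, 20), p))
Add(-221, Mul(Function('z')(w), Function('u')(-13, 7))) = Add(-221, Mul(Mul(Rational(-1, 20), 18), 13)) = Add(-221, Mul(Rational(-9, 10), 13)) = Add(-221, Rational(-117, 10)) = Rational(-2327, 10)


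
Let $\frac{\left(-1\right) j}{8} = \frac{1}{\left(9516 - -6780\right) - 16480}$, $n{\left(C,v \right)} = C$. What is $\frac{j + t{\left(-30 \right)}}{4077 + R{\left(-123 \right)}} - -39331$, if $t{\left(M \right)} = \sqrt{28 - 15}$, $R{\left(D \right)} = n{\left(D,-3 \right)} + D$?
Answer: $\frac{3465572404}{88113} + \frac{\sqrt{13}}{3831} \approx 39331.0$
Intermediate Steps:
$R{\left(D \right)} = 2 D$ ($R{\left(D \right)} = D + D = 2 D$)
$j = \frac{1}{23}$ ($j = - \frac{8}{\left(9516 - -6780\right) - 16480} = - \frac{8}{\left(9516 + 6780\right) - 16480} = - \frac{8}{16296 - 16480} = - \frac{8}{-184} = \left(-8\right) \left(- \frac{1}{184}\right) = \frac{1}{23} \approx 0.043478$)
$t{\left(M \right)} = \sqrt{13}$
$\frac{j + t{\left(-30 \right)}}{4077 + R{\left(-123 \right)}} - -39331 = \frac{\frac{1}{23} + \sqrt{13}}{4077 + 2 \left(-123\right)} - -39331 = \frac{\frac{1}{23} + \sqrt{13}}{4077 - 246} + 39331 = \frac{\frac{1}{23} + \sqrt{13}}{3831} + 39331 = \left(\frac{1}{23} + \sqrt{13}\right) \frac{1}{3831} + 39331 = \left(\frac{1}{88113} + \frac{\sqrt{13}}{3831}\right) + 39331 = \frac{3465572404}{88113} + \frac{\sqrt{13}}{3831}$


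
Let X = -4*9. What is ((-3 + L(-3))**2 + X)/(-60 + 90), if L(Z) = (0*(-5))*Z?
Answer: -9/10 ≈ -0.90000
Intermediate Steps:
L(Z) = 0 (L(Z) = 0*Z = 0)
X = -36
((-3 + L(-3))**2 + X)/(-60 + 90) = ((-3 + 0)**2 - 36)/(-60 + 90) = ((-3)**2 - 36)/30 = (9 - 36)*(1/30) = -27*1/30 = -9/10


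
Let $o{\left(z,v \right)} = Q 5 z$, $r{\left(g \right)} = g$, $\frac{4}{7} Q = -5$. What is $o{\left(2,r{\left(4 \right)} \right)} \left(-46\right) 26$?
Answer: $104650$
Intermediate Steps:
$Q = - \frac{35}{4}$ ($Q = \frac{7}{4} \left(-5\right) = - \frac{35}{4} \approx -8.75$)
$o{\left(z,v \right)} = - \frac{175 z}{4}$ ($o{\left(z,v \right)} = \left(- \frac{35}{4}\right) 5 z = - \frac{175 z}{4}$)
$o{\left(2,r{\left(4 \right)} \right)} \left(-46\right) 26 = \left(- \frac{175}{4}\right) 2 \left(-46\right) 26 = \left(- \frac{175}{2}\right) \left(-46\right) 26 = 4025 \cdot 26 = 104650$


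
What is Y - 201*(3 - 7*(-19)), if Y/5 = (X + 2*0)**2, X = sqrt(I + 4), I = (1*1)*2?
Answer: -27306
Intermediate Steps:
I = 2 (I = 1*2 = 2)
X = sqrt(6) (X = sqrt(2 + 4) = sqrt(6) ≈ 2.4495)
Y = 30 (Y = 5*(sqrt(6) + 2*0)**2 = 5*(sqrt(6) + 0)**2 = 5*(sqrt(6))**2 = 5*6 = 30)
Y - 201*(3 - 7*(-19)) = 30 - 201*(3 - 7*(-19)) = 30 - 201*(3 + 133) = 30 - 201*136 = 30 - 27336 = -27306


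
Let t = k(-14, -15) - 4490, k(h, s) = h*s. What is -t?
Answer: 4280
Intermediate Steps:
t = -4280 (t = -14*(-15) - 4490 = 210 - 4490 = -4280)
-t = -1*(-4280) = 4280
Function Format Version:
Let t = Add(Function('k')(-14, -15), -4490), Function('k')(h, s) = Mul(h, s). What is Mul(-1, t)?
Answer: 4280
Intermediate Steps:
t = -4280 (t = Add(Mul(-14, -15), -4490) = Add(210, -4490) = -4280)
Mul(-1, t) = Mul(-1, -4280) = 4280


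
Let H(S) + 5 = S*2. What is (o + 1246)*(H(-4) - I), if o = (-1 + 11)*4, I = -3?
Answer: -12860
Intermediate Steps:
H(S) = -5 + 2*S (H(S) = -5 + S*2 = -5 + 2*S)
o = 40 (o = 10*4 = 40)
(o + 1246)*(H(-4) - I) = (40 + 1246)*((-5 + 2*(-4)) - 1*(-3)) = 1286*((-5 - 8) + 3) = 1286*(-13 + 3) = 1286*(-10) = -12860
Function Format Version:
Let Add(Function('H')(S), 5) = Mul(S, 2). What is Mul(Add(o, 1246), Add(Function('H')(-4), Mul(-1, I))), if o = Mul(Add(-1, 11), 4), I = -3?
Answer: -12860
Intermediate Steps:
Function('H')(S) = Add(-5, Mul(2, S)) (Function('H')(S) = Add(-5, Mul(S, 2)) = Add(-5, Mul(2, S)))
o = 40 (o = Mul(10, 4) = 40)
Mul(Add(o, 1246), Add(Function('H')(-4), Mul(-1, I))) = Mul(Add(40, 1246), Add(Add(-5, Mul(2, -4)), Mul(-1, -3))) = Mul(1286, Add(Add(-5, -8), 3)) = Mul(1286, Add(-13, 3)) = Mul(1286, -10) = -12860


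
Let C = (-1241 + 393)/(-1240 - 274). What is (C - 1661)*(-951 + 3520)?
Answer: -3229112257/757 ≈ -4.2657e+6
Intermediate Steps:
C = 424/757 (C = -848/(-1514) = -848*(-1/1514) = 424/757 ≈ 0.56011)
(C - 1661)*(-951 + 3520) = (424/757 - 1661)*(-951 + 3520) = -1256953/757*2569 = -3229112257/757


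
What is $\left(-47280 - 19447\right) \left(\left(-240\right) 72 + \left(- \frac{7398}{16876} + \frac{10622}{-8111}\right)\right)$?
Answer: $\frac{78922928006107255}{68440618} \approx 1.1532 \cdot 10^{9}$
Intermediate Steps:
$\left(-47280 - 19447\right) \left(\left(-240\right) 72 + \left(- \frac{7398}{16876} + \frac{10622}{-8111}\right)\right) = - 66727 \left(-17280 + \left(\left(-7398\right) \frac{1}{16876} + 10622 \left(- \frac{1}{8111}\right)\right)\right) = - 66727 \left(-17280 - \frac{119631025}{68440618}\right) = \left(-66727\right) \left(- \frac{1182773510065}{68440618}\right) = \frac{78922928006107255}{68440618}$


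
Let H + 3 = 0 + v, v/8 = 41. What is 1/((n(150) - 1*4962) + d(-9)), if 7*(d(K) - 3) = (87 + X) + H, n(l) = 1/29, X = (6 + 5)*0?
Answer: -203/994722 ≈ -0.00020408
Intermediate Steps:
v = 328 (v = 8*41 = 328)
X = 0 (X = 11*0 = 0)
n(l) = 1/29
H = 325 (H = -3 + (0 + 328) = -3 + 328 = 325)
d(K) = 433/7 (d(K) = 3 + ((87 + 0) + 325)/7 = 3 + (87 + 325)/7 = 3 + (⅐)*412 = 3 + 412/7 = 433/7)
1/((n(150) - 1*4962) + d(-9)) = 1/((1/29 - 1*4962) + 433/7) = 1/((1/29 - 4962) + 433/7) = 1/(-143897/29 + 433/7) = 1/(-994722/203) = -203/994722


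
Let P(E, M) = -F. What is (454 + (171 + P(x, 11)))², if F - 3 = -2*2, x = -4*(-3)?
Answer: 391876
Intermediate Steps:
x = 12
F = -1 (F = 3 - 2*2 = 3 - 4 = -1)
P(E, M) = 1 (P(E, M) = -1*(-1) = 1)
(454 + (171 + P(x, 11)))² = (454 + (171 + 1))² = (454 + 172)² = 626² = 391876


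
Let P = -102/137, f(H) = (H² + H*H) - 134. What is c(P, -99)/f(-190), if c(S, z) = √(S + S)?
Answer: I*√6987/4936521 ≈ 1.6933e-5*I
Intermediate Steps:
f(H) = -134 + 2*H² (f(H) = (H² + H²) - 134 = 2*H² - 134 = -134 + 2*H²)
P = -102/137 (P = -102*1/137 = -102/137 ≈ -0.74453)
c(S, z) = √2*√S (c(S, z) = √(2*S) = √2*√S)
c(P, -99)/f(-190) = (√2*√(-102/137))/(-134 + 2*(-190)²) = (√2*(I*√13974/137))/(-134 + 2*36100) = (2*I*√6987/137)/(-134 + 72200) = (2*I*√6987/137)/72066 = (2*I*√6987/137)*(1/72066) = I*√6987/4936521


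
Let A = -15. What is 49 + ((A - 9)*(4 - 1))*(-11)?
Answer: 841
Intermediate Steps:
49 + ((A - 9)*(4 - 1))*(-11) = 49 + ((-15 - 9)*(4 - 1))*(-11) = 49 - 24*3*(-11) = 49 - 72*(-11) = 49 + 792 = 841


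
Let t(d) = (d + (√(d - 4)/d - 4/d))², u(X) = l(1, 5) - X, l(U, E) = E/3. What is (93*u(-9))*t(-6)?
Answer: 83824/3 + 15872*I*√10/9 ≈ 27941.0 + 5576.9*I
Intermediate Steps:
l(U, E) = E/3 (l(U, E) = E*(⅓) = E/3)
u(X) = 5/3 - X (u(X) = (⅓)*5 - X = 5/3 - X)
t(d) = (d - 4/d + √(-4 + d)/d)² (t(d) = (d + (√(-4 + d)/d - 4/d))² = (d + (-4/d + √(-4 + d)/d))² = (d - 4/d + √(-4 + d)/d)²)
(93*u(-9))*t(-6) = (93*(5/3 - 1*(-9)))*((-4 + (-6)² + √(-4 - 6))²/(-6)²) = (93*(5/3 + 9))*((-4 + 36 + √(-10))²/36) = (93*(32/3))*((-4 + 36 + I*√10)²/36) = 992*((32 + I*√10)²/36) = 248*(32 + I*√10)²/9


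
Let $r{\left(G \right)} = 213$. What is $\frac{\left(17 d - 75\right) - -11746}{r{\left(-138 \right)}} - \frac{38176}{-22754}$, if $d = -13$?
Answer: $\frac{134332394}{2423301} \approx 55.434$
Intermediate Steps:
$\frac{\left(17 d - 75\right) - -11746}{r{\left(-138 \right)}} - \frac{38176}{-22754} = \frac{\left(17 \left(-13\right) - 75\right) - -11746}{213} - \frac{38176}{-22754} = \left(\left(-221 - 75\right) + 11746\right) \frac{1}{213} - - \frac{19088}{11377} = \left(-296 + 11746\right) \frac{1}{213} + \frac{19088}{11377} = 11450 \cdot \frac{1}{213} + \frac{19088}{11377} = \frac{11450}{213} + \frac{19088}{11377} = \frac{134332394}{2423301}$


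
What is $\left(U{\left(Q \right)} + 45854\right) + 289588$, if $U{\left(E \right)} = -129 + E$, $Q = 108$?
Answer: $335421$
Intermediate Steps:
$\left(U{\left(Q \right)} + 45854\right) + 289588 = \left(\left(-129 + 108\right) + 45854\right) + 289588 = \left(-21 + 45854\right) + 289588 = 45833 + 289588 = 335421$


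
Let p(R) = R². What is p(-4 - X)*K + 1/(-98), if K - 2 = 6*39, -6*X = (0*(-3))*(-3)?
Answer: 370047/98 ≈ 3776.0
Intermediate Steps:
X = 0 (X = -0*(-3)*(-3)/6 = -0*(-3) = -⅙*0 = 0)
K = 236 (K = 2 + 6*39 = 2 + 234 = 236)
p(-4 - X)*K + 1/(-98) = (-4 - 1*0)²*236 + 1/(-98) = (-4 + 0)²*236 - 1/98 = (-4)²*236 - 1/98 = 16*236 - 1/98 = 3776 - 1/98 = 370047/98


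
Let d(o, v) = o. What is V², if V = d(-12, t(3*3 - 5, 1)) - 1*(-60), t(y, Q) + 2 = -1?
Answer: 2304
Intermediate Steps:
t(y, Q) = -3 (t(y, Q) = -2 - 1 = -3)
V = 48 (V = -12 - 1*(-60) = -12 + 60 = 48)
V² = 48² = 2304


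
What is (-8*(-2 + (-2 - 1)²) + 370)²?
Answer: 98596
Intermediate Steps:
(-8*(-2 + (-2 - 1)²) + 370)² = (-8*(-2 + (-3)²) + 370)² = (-8*(-2 + 9) + 370)² = (-8*7 + 370)² = (-56 + 370)² = 314² = 98596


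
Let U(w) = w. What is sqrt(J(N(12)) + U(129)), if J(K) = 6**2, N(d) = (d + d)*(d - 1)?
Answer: sqrt(165) ≈ 12.845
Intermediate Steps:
N(d) = 2*d*(-1 + d) (N(d) = (2*d)*(-1 + d) = 2*d*(-1 + d))
J(K) = 36
sqrt(J(N(12)) + U(129)) = sqrt(36 + 129) = sqrt(165)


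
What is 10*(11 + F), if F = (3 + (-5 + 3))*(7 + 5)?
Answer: 230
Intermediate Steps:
F = 12 (F = (3 - 2)*12 = 1*12 = 12)
10*(11 + F) = 10*(11 + 12) = 10*23 = 230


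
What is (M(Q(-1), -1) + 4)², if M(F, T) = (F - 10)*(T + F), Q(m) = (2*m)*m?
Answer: 16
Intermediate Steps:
Q(m) = 2*m²
M(F, T) = (-10 + F)*(F + T)
(M(Q(-1), -1) + 4)² = (((2*(-1)²)² - 20*(-1)² - 10*(-1) + (2*(-1)²)*(-1)) + 4)² = (((2*1)² - 20 + 10 + (2*1)*(-1)) + 4)² = ((2² - 10*2 + 10 + 2*(-1)) + 4)² = ((4 - 20 + 10 - 2) + 4)² = (-8 + 4)² = (-4)² = 16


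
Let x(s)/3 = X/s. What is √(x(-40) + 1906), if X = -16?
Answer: 8*√745/5 ≈ 43.672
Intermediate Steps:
x(s) = -48/s (x(s) = 3*(-16/s) = -48/s)
√(x(-40) + 1906) = √(-48/(-40) + 1906) = √(-48*(-1/40) + 1906) = √(6/5 + 1906) = √(9536/5) = 8*√745/5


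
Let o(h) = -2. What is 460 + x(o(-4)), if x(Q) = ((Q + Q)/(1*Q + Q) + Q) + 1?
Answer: 460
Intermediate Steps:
x(Q) = 2 + Q (x(Q) = ((2*Q)/(Q + Q) + Q) + 1 = ((2*Q)/((2*Q)) + Q) + 1 = ((2*Q)*(1/(2*Q)) + Q) + 1 = (1 + Q) + 1 = 2 + Q)
460 + x(o(-4)) = 460 + (2 - 2) = 460 + 0 = 460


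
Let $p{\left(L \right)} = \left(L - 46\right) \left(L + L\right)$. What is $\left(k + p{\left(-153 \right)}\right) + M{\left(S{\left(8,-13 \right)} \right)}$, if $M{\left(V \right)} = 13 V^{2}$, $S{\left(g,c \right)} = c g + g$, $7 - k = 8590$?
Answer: $172119$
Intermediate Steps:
$k = -8583$ ($k = 7 - 8590 = -8583$)
$S{\left(g,c \right)} = g + c g$
$p{\left(L \right)} = 2 L \left(-46 + L\right)$ ($p{\left(L \right)} = \left(-46 + L\right) 2 L = 2 L \left(-46 + L\right)$)
$\left(k + p{\left(-153 \right)}\right) + M{\left(S{\left(8,-13 \right)} \right)} = \left(-8583 + 2 \left(-153\right) \left(-46 - 153\right)\right) + 13 \left(8 \left(1 - 13\right)\right)^{2} = \left(-8583 + 2 \left(-153\right) \left(-199\right)\right) + 13 \left(8 \left(-12\right)\right)^{2} = \left(-8583 + 60894\right) + 13 \left(-96\right)^{2} = 52311 + 13 \cdot 9216 = 52311 + 119808 = 172119$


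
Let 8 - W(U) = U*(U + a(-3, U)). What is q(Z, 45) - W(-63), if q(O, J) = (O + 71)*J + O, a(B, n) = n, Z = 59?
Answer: 13839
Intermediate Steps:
q(O, J) = O + J*(71 + O) (q(O, J) = (71 + O)*J + O = J*(71 + O) + O = O + J*(71 + O))
W(U) = 8 - 2*U² (W(U) = 8 - U*(U + U) = 8 - U*2*U = 8 - 2*U²)
q(Z, 45) - W(-63) = (59 + 71*45 + 45*59) - (8 - 2*(-63)²) = (59 + 3195 + 2655) - (8 - 2*3969) = 5909 - (8 - 7938) = 5909 - 1*(-7930) = 5909 + 7930 = 13839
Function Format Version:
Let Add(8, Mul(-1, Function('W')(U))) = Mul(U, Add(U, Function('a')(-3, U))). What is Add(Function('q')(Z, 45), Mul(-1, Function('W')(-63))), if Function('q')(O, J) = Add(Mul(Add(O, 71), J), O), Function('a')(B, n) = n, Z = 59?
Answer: 13839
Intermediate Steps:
Function('q')(O, J) = Add(O, Mul(J, Add(71, O))) (Function('q')(O, J) = Add(Mul(Add(71, O), J), O) = Add(Mul(J, Add(71, O)), O) = Add(O, Mul(J, Add(71, O))))
Function('W')(U) = Add(8, Mul(-2, Pow(U, 2))) (Function('W')(U) = Add(8, Mul(-1, Mul(U, Add(U, U)))) = Add(8, Mul(-1, Mul(U, Mul(2, U)))) = Add(8, Mul(-1, Mul(2, Pow(U, 2)))) = Add(8, Mul(-2, Pow(U, 2))))
Add(Function('q')(Z, 45), Mul(-1, Function('W')(-63))) = Add(Add(59, Mul(71, 45), Mul(45, 59)), Mul(-1, Add(8, Mul(-2, Pow(-63, 2))))) = Add(Add(59, 3195, 2655), Mul(-1, Add(8, Mul(-2, 3969)))) = Add(5909, Mul(-1, Add(8, -7938))) = Add(5909, Mul(-1, -7930)) = Add(5909, 7930) = 13839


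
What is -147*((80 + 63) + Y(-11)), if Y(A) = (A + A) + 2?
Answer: -18081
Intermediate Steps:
Y(A) = 2 + 2*A (Y(A) = 2*A + 2 = 2 + 2*A)
-147*((80 + 63) + Y(-11)) = -147*((80 + 63) + (2 + 2*(-11))) = -147*(143 + (2 - 22)) = -147*(143 - 20) = -147*123 = -18081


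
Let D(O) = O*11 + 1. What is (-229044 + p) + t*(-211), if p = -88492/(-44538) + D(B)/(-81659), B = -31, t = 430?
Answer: -581493973139180/1818464271 ≈ -3.1977e+5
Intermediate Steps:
D(O) = 1 + 11*O (D(O) = 11*O + 1 = 1 + 11*O)
p = 3620655574/1818464271 (p = -88492/(-44538) + (1 + 11*(-31))/(-81659) = -88492*(-1/44538) + (1 - 341)*(-1/81659) = 44246/22269 - 340*(-1/81659) = 44246/22269 + 340/81659 = 3620655574/1818464271 ≈ 1.9911)
(-229044 + p) + t*(-211) = (-229044 + 3620655574/1818464271) + 430*(-211) = -416504709831350/1818464271 - 90730 = -581493973139180/1818464271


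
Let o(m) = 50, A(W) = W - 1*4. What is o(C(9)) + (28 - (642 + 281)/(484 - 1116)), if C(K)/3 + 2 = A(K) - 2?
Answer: 50219/632 ≈ 79.460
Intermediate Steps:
A(W) = -4 + W (A(W) = W - 4 = -4 + W)
C(K) = -24 + 3*K (C(K) = -6 + 3*((-4 + K) - 2) = -6 + 3*(-6 + K) = -6 + (-18 + 3*K) = -24 + 3*K)
o(C(9)) + (28 - (642 + 281)/(484 - 1116)) = 50 + (28 - (642 + 281)/(484 - 1116)) = 50 + (28 - 923/(-632)) = 50 + (28 - 923*(-1)/632) = 50 + (28 - 1*(-923/632)) = 50 + (28 + 923/632) = 50 + 18619/632 = 50219/632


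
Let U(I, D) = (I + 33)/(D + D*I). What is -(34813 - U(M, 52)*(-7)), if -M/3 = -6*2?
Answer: -66980695/1924 ≈ -34813.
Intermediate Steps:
M = 36 (M = -(-18)*2 = -3*(-12) = 36)
U(I, D) = (33 + I)/(D + D*I)
-(34813 - U(M, 52)*(-7)) = -(34813 - (33 + 36)/(52*(1 + 36))*(-7)) = -(34813 - (1/52)*69/37*(-7)) = -(34813 - (1/52)*(1/37)*69*(-7)) = -(34813 - 69*(-7)/1924) = -(34813 - 1*(-483/1924)) = -(34813 + 483/1924) = -1*66980695/1924 = -66980695/1924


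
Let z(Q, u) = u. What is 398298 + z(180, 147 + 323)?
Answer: 398768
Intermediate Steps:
398298 + z(180, 147 + 323) = 398298 + (147 + 323) = 398298 + 470 = 398768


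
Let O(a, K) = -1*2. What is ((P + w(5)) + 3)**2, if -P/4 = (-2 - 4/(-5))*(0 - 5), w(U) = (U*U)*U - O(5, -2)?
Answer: 11236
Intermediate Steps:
O(a, K) = -2
w(U) = 2 + U**3 (w(U) = (U*U)*U - 1*(-2) = U**2*U + 2 = U**3 + 2 = 2 + U**3)
P = -24 (P = -4*(-2 - 4/(-5))*(0 - 5) = -4*(-2 - 4*(-1/5))*(-5) = -4*(-2 + 4/5)*(-5) = -(-24)*(-5)/5 = -4*6 = -24)
((P + w(5)) + 3)**2 = ((-24 + (2 + 5**3)) + 3)**2 = ((-24 + (2 + 125)) + 3)**2 = ((-24 + 127) + 3)**2 = (103 + 3)**2 = 106**2 = 11236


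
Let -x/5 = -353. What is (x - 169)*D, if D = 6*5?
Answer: 47880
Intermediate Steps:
x = 1765 (x = -5*(-353) = 1765)
D = 30
(x - 169)*D = (1765 - 169)*30 = 1596*30 = 47880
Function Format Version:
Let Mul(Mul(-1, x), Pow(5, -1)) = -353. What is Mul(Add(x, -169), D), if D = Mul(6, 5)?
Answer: 47880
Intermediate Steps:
x = 1765 (x = Mul(-5, -353) = 1765)
D = 30
Mul(Add(x, -169), D) = Mul(Add(1765, -169), 30) = Mul(1596, 30) = 47880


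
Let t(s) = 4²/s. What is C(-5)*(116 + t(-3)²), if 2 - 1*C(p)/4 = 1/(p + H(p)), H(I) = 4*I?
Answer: 3536/3 ≈ 1178.7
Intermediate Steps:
t(s) = 16/s
C(p) = 8 - 4/(5*p) (C(p) = 8 - 4/(p + 4*p) = 8 - 4*1/(5*p) = 8 - 4/(5*p))
C(-5)*(116 + t(-3)²) = (8 - ⅘/(-5))*(116 + (16/(-3))²) = (8 - ⅘*(-⅕))*(116 + (16*(-⅓))²) = (8 + 4/25)*(116 + (-16/3)²) = 204*(116 + 256/9)/25 = (204/25)*(1300/9) = 3536/3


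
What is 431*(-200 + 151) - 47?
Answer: -21166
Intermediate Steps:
431*(-200 + 151) - 47 = 431*(-49) - 47 = -21119 - 47 = -21166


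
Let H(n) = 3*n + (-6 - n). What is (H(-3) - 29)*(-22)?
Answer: 902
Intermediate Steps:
H(n) = -6 + 2*n
(H(-3) - 29)*(-22) = ((-6 + 2*(-3)) - 29)*(-22) = ((-6 - 6) - 29)*(-22) = (-12 - 29)*(-22) = -41*(-22) = 902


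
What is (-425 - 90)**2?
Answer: 265225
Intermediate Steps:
(-425 - 90)**2 = (-515)**2 = 265225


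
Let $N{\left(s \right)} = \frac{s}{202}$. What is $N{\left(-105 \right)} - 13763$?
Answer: $- \frac{2780231}{202} \approx -13764.0$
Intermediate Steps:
$N{\left(s \right)} = \frac{s}{202}$ ($N{\left(s \right)} = s \frac{1}{202} = \frac{s}{202}$)
$N{\left(-105 \right)} - 13763 = \frac{1}{202} \left(-105\right) - 13763 = - \frac{105}{202} - 13763 = - \frac{2780231}{202}$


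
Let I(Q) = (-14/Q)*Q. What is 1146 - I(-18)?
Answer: 1160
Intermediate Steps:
I(Q) = -14
1146 - I(-18) = 1146 - 1*(-14) = 1146 + 14 = 1160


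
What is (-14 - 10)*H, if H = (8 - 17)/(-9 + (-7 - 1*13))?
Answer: -216/29 ≈ -7.4483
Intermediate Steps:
H = 9/29 (H = -9/(-9 + (-7 - 13)) = -9/(-9 - 20) = -9/(-29) = -9*(-1/29) = 9/29 ≈ 0.31034)
(-14 - 10)*H = (-14 - 10)*(9/29) = -24*9/29 = -216/29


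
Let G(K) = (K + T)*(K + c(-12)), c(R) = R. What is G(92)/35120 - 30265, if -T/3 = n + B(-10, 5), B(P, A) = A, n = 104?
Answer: -13286570/439 ≈ -30266.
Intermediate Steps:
T = -327 (T = -3*(104 + 5) = -3*109 = -327)
G(K) = (-327 + K)*(-12 + K) (G(K) = (K - 327)*(K - 12) = (-327 + K)*(-12 + K))
G(92)/35120 - 30265 = (3924 + 92² - 339*92)/35120 - 30265 = (3924 + 8464 - 31188)*(1/35120) - 30265 = -18800*1/35120 - 30265 = -235/439 - 30265 = -13286570/439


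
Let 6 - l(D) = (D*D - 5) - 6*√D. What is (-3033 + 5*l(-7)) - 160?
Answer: -3383 + 30*I*√7 ≈ -3383.0 + 79.373*I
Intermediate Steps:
l(D) = 11 - D² + 6*√D (l(D) = 6 - ((D*D - 5) - 6*√D) = 6 - ((D² - 5) - 6*√D) = 6 - ((-5 + D²) - 6*√D) = 6 - (-5 + D² - 6*√D) = 6 + (5 - D² + 6*√D) = 11 - D² + 6*√D)
(-3033 + 5*l(-7)) - 160 = (-3033 + 5*(11 - 1*(-7)² + 6*√(-7))) - 160 = (-3033 + 5*(11 - 1*49 + 6*(I*√7))) - 160 = (-3033 + 5*(11 - 49 + 6*I*√7)) - 160 = (-3033 + 5*(-38 + 6*I*√7)) - 160 = (-3033 + (-190 + 30*I*√7)) - 160 = (-3223 + 30*I*√7) - 160 = -3383 + 30*I*√7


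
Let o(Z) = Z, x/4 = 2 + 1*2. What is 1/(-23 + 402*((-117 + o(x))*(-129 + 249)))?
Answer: -1/4872263 ≈ -2.0524e-7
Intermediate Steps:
x = 16 (x = 4*(2 + 1*2) = 4*(2 + 2) = 4*4 = 16)
1/(-23 + 402*((-117 + o(x))*(-129 + 249))) = 1/(-23 + 402*((-117 + 16)*(-129 + 249))) = 1/(-23 + 402*(-101*120)) = 1/(-23 + 402*(-12120)) = 1/(-23 - 4872240) = 1/(-4872263) = -1/4872263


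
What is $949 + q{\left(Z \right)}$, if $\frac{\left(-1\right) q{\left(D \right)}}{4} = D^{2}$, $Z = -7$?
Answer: $753$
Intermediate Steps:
$q{\left(D \right)} = - 4 D^{2}$
$949 + q{\left(Z \right)} = 949 - 4 \left(-7\right)^{2} = 949 - 196 = 753$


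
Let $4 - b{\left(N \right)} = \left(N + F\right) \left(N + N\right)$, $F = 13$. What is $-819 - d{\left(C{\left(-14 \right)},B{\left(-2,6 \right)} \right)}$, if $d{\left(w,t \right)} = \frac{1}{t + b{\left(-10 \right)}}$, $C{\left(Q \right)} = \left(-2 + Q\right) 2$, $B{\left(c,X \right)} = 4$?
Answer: $- \frac{55693}{68} \approx -819.01$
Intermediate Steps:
$b{\left(N \right)} = 4 - 2 N \left(13 + N\right)$ ($b{\left(N \right)} = 4 - \left(N + 13\right) \left(N + N\right) = 4 - \left(13 + N\right) 2 N = 4 - 2 N \left(13 + N\right)$)
$C{\left(Q \right)} = -4 + 2 Q$
$d{\left(w,t \right)} = \frac{1}{64 + t}$ ($d{\left(w,t \right)} = \frac{1}{t - \left(-264 + 200\right)} = \frac{1}{t + \left(4 + 260 - 200\right)} = \frac{1}{t + 64} = \frac{1}{64 + t}$)
$-819 - d{\left(C{\left(-14 \right)},B{\left(-2,6 \right)} \right)} = -819 - \frac{1}{64 + 4} = -819 - \frac{1}{68} = - \frac{55693}{68}$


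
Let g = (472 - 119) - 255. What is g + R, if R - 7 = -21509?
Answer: -21404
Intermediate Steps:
R = -21502 (R = 7 - 21509 = -21502)
g = 98 (g = 353 - 255 = 98)
g + R = 98 - 21502 = -21404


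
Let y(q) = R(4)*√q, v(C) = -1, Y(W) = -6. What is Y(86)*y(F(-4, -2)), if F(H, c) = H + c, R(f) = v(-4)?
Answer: 6*I*√6 ≈ 14.697*I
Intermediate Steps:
R(f) = -1
y(q) = -√q
Y(86)*y(F(-4, -2)) = -(-6)*√(-4 - 2) = -(-6)*√(-6) = -(-6)*I*√6 = 6*I*√6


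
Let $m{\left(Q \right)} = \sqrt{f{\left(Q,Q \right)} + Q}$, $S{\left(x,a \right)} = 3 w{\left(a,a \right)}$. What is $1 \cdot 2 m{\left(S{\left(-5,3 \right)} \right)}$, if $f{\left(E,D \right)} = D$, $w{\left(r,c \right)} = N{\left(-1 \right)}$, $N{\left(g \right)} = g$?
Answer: $2 i \sqrt{6} \approx 4.899 i$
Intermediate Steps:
$w{\left(r,c \right)} = -1$
$S{\left(x,a \right)} = -3$ ($S{\left(x,a \right)} = 3 \left(-1\right) = -3$)
$m{\left(Q \right)} = \sqrt{2} \sqrt{Q}$ ($m{\left(Q \right)} = \sqrt{Q + Q} = \sqrt{2 Q} = \sqrt{2} \sqrt{Q}$)
$1 \cdot 2 m{\left(S{\left(-5,3 \right)} \right)} = 1 \cdot 2 \sqrt{2} \sqrt{-3} = 2 \sqrt{2} i \sqrt{3} = 2 i \sqrt{6}$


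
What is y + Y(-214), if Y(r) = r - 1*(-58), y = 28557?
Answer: 28401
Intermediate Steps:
Y(r) = 58 + r (Y(r) = r + 58 = 58 + r)
y + Y(-214) = 28557 + (58 - 214) = 28557 - 156 = 28401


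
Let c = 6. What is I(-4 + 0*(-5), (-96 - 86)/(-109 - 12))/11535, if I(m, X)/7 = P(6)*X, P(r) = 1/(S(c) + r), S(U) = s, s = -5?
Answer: 1274/1395735 ≈ 0.00091278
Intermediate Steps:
S(U) = -5
P(r) = 1/(-5 + r)
I(m, X) = 7*X (I(m, X) = 7*(X/(-5 + 6)) = 7*(X/1) = 7*(1*X) = 7*X)
I(-4 + 0*(-5), (-96 - 86)/(-109 - 12))/11535 = (7*((-96 - 86)/(-109 - 12)))/11535 = (7*(-182/(-121)))*(1/11535) = (7*(-182*(-1/121)))*(1/11535) = (7*(182/121))*(1/11535) = (1274/121)*(1/11535) = 1274/1395735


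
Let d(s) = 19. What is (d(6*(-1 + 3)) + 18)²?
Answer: 1369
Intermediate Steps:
(d(6*(-1 + 3)) + 18)² = (19 + 18)² = 37² = 1369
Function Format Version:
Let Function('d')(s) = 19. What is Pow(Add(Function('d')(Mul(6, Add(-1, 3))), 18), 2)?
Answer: 1369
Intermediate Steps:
Pow(Add(Function('d')(Mul(6, Add(-1, 3))), 18), 2) = Pow(Add(19, 18), 2) = Pow(37, 2) = 1369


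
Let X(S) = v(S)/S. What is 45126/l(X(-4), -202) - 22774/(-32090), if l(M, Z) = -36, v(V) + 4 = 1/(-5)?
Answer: -40202041/32090 ≈ -1252.8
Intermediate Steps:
v(V) = -21/5 (v(V) = -4 + 1/(-5) = -4 - 1/5 = -21/5)
X(S) = -21/(5*S)
45126/l(X(-4), -202) - 22774/(-32090) = 45126/(-36) - 22774/(-32090) = 45126*(-1/36) - 22774*(-1/32090) = -2507/2 + 11387/16045 = -40202041/32090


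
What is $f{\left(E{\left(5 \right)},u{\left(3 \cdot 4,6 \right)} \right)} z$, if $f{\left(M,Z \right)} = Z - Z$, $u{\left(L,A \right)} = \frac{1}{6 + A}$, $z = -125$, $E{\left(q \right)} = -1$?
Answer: $0$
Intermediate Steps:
$f{\left(M,Z \right)} = 0$
$f{\left(E{\left(5 \right)},u{\left(3 \cdot 4,6 \right)} \right)} z = 0 \left(-125\right) = 0$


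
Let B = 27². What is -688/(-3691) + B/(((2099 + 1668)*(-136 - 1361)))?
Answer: 1292359391/6938094503 ≈ 0.18627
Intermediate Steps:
B = 729
-688/(-3691) + B/(((2099 + 1668)*(-136 - 1361))) = -688/(-3691) + 729/(((2099 + 1668)*(-136 - 1361))) = -688*(-1/3691) + 729/((3767*(-1497))) = 688/3691 + 729/(-5639199) = 688/3691 + 729*(-1/5639199) = 688/3691 - 243/1879733 = 1292359391/6938094503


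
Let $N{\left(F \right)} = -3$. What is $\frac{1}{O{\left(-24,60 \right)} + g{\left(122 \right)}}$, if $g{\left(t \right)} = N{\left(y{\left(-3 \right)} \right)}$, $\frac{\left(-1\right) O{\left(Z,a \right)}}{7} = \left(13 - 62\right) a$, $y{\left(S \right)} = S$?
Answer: $\frac{1}{20577} \approx 4.8598 \cdot 10^{-5}$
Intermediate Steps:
$O{\left(Z,a \right)} = 343 a$ ($O{\left(Z,a \right)} = - 7 \left(13 - 62\right) a = - 7 \left(- 49 a\right) = 343 a$)
$g{\left(t \right)} = -3$
$\frac{1}{O{\left(-24,60 \right)} + g{\left(122 \right)}} = \frac{1}{343 \cdot 60 - 3} = \frac{1}{20580 - 3} = \frac{1}{20577}$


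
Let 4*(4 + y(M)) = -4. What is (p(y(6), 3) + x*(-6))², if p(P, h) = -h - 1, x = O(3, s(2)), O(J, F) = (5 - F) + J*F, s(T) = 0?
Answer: 1156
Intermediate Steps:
y(M) = -5 (y(M) = -4 + (¼)*(-4) = -4 - 1 = -5)
O(J, F) = 5 - F + F*J (O(J, F) = (5 - F) + F*J = 5 - F + F*J)
x = 5 (x = 5 - 1*0 + 0*3 = 5 + 0 + 0 = 5)
p(P, h) = -1 - h
(p(y(6), 3) + x*(-6))² = ((-1 - 1*3) + 5*(-6))² = ((-1 - 3) - 30)² = (-4 - 30)² = (-34)² = 1156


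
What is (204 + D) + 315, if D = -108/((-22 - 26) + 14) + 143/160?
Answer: 1422751/2720 ≈ 523.07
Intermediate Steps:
D = 11071/2720 (D = -108/(-48 + 14) + 143*(1/160) = -108/(-34) + 143/160 = -108*(-1/34) + 143/160 = 54/17 + 143/160 = 11071/2720 ≈ 4.0702)
(204 + D) + 315 = (204 + 11071/2720) + 315 = 565951/2720 + 315 = 1422751/2720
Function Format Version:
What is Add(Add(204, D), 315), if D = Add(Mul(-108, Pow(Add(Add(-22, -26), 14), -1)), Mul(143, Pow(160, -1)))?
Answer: Rational(1422751, 2720) ≈ 523.07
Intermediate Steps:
D = Rational(11071, 2720) (D = Add(Mul(-108, Pow(Add(-48, 14), -1)), Mul(143, Rational(1, 160))) = Add(Mul(-108, Pow(-34, -1)), Rational(143, 160)) = Add(Mul(-108, Rational(-1, 34)), Rational(143, 160)) = Add(Rational(54, 17), Rational(143, 160)) = Rational(11071, 2720) ≈ 4.0702)
Add(Add(204, D), 315) = Add(Add(204, Rational(11071, 2720)), 315) = Add(Rational(565951, 2720), 315) = Rational(1422751, 2720)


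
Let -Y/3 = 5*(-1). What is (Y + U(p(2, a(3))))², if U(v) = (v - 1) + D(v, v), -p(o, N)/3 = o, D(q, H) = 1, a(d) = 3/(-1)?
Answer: 81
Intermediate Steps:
a(d) = -3 (a(d) = 3*(-1) = -3)
p(o, N) = -3*o
U(v) = v (U(v) = (v - 1) + 1 = (-1 + v) + 1 = v)
Y = 15 (Y = -15*(-1) = -3*(-5) = 15)
(Y + U(p(2, a(3))))² = (15 - 3*2)² = (15 - 6)² = 9² = 81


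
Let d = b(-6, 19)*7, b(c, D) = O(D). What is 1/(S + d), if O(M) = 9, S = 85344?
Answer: 1/85407 ≈ 1.1709e-5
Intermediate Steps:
b(c, D) = 9
d = 63 (d = 9*7 = 63)
1/(S + d) = 1/(85344 + 63) = 1/85407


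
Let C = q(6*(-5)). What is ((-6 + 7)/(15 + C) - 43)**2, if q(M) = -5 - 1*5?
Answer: 45796/25 ≈ 1831.8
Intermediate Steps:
q(M) = -10 (q(M) = -5 - 5 = -10)
C = -10
((-6 + 7)/(15 + C) - 43)**2 = ((-6 + 7)/(15 - 10) - 43)**2 = (1/5 - 43)**2 = (-214/5)**2 = 45796/25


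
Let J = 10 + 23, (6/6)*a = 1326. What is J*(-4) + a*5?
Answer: 6498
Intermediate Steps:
a = 1326
J = 33
J*(-4) + a*5 = 33*(-4) + 1326*5 = -132 + 6630 = 6498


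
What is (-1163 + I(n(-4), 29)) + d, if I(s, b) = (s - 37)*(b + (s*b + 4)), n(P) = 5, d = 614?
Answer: -6245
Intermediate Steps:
I(s, b) = (-37 + s)*(4 + b + b*s) (I(s, b) = (-37 + s)*(b + (b*s + 4)) = (-37 + s)*(b + (4 + b*s)) = (-37 + s)*(4 + b + b*s))
(-1163 + I(n(-4), 29)) + d = (-1163 + (-148 - 37*29 + 4*5 + 29*5² - 36*29*5)) + 614 = (-1163 + (-148 - 1073 + 20 + 29*25 - 5220)) + 614 = (-1163 + (-148 - 1073 + 20 + 725 - 5220)) + 614 = (-1163 - 5696) + 614 = -6859 + 614 = -6245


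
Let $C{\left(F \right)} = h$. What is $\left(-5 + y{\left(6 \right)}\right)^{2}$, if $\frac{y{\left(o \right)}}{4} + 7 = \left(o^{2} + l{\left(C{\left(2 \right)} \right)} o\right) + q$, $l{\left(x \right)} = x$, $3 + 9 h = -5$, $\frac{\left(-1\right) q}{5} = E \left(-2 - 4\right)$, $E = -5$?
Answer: $\frac{2343961}{9} \approx 2.6044 \cdot 10^{5}$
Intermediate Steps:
$q = -150$ ($q = - 5 \left(- 5 \left(-2 - 4\right)\right) = - 5 \left(\left(-5\right) \left(-6\right)\right) = \left(-5\right) 30 = -150$)
$h = - \frac{8}{9}$ ($h = - \frac{1}{3} + \frac{1}{9} \left(-5\right) = - \frac{1}{3} - \frac{5}{9} = - \frac{8}{9} \approx -0.88889$)
$C{\left(F \right)} = - \frac{8}{9}$
$y{\left(o \right)} = -628 + 4 o^{2} - \frac{32 o}{9}$ ($y{\left(o \right)} = -28 + 4 \left(\left(o^{2} - \frac{8 o}{9}\right) - 150\right) = -28 + 4 \left(-150 + o^{2} - \frac{8 o}{9}\right) = -28 - \left(600 - 4 o^{2} + \frac{32 o}{9}\right) = -628 + 4 o^{2} - \frac{32 o}{9}$)
$\left(-5 + y{\left(6 \right)}\right)^{2} = \left(-5 - \left(\frac{1948}{3} - 144\right)\right)^{2} = \left(-5 - \frac{1516}{3}\right)^{2} = \left(- \frac{1531}{3}\right)^{2} = \frac{2343961}{9}$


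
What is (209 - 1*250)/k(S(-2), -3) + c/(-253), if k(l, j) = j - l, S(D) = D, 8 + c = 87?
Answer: 10294/253 ≈ 40.688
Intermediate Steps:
c = 79 (c = -8 + 87 = 79)
(209 - 1*250)/k(S(-2), -3) + c/(-253) = (209 - 1*250)/(-3 - 1*(-2)) + 79/(-253) = (209 - 250)/(-3 + 2) + 79*(-1/253) = -41/(-1) - 79/253 = -41*(-1) - 79/253 = 41 - 79/253 = 10294/253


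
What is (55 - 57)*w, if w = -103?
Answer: 206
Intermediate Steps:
(55 - 57)*w = (55 - 57)*(-103) = -2*(-103) = 206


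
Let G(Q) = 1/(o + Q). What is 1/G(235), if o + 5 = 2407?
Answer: 2637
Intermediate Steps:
o = 2402 (o = -5 + 2407 = 2402)
G(Q) = 1/(2402 + Q)
1/G(235) = 1/(1/(2402 + 235)) = 1/(1/2637) = 2637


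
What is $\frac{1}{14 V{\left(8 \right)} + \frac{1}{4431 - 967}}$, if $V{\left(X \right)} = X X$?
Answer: $\frac{3464}{3103745} \approx 0.0011161$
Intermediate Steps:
$V{\left(X \right)} = X^{2}$
$\frac{1}{14 V{\left(8 \right)} + \frac{1}{4431 - 967}} = \frac{1}{14 \cdot 8^{2} + \frac{1}{4431 - 967}} = \frac{1}{14 \cdot 64 + \frac{1}{3464}} = \frac{1}{896 + \frac{1}{3464}} = \frac{1}{\frac{3103745}{3464}} = \frac{3464}{3103745}$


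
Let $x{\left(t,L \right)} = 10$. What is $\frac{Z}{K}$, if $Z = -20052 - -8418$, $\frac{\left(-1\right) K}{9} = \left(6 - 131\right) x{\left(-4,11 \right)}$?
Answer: $- \frac{1939}{1875} \approx -1.0341$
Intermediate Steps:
$K = 11250$ ($K = - 9 \left(6 - 131\right) 10 = - 9 \left(\left(-125\right) 10\right) = \left(-9\right) \left(-1250\right) = 11250$)
$Z = -11634$ ($Z = -20052 + 8418 = -11634$)
$\frac{Z}{K} = - \frac{11634}{11250} = \left(-11634\right) \frac{1}{11250} = - \frac{1939}{1875}$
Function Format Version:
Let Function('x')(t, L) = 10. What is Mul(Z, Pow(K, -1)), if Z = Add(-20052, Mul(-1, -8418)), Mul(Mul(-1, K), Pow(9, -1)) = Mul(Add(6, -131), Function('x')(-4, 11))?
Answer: Rational(-1939, 1875) ≈ -1.0341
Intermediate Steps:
K = 11250 (K = Mul(-9, Mul(Add(6, -131), 10)) = Mul(-9, Mul(-125, 10)) = Mul(-9, -1250) = 11250)
Z = -11634 (Z = Add(-20052, 8418) = -11634)
Mul(Z, Pow(K, -1)) = Mul(-11634, Pow(11250, -1)) = Mul(-11634, Rational(1, 11250)) = Rational(-1939, 1875)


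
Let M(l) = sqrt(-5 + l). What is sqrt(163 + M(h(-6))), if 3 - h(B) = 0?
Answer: sqrt(163 + I*sqrt(2)) ≈ 12.767 + 0.05538*I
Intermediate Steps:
h(B) = 3 (h(B) = 3 - 1*0 = 3 + 0 = 3)
sqrt(163 + M(h(-6))) = sqrt(163 + sqrt(-5 + 3)) = sqrt(163 + sqrt(-2)) = sqrt(163 + I*sqrt(2))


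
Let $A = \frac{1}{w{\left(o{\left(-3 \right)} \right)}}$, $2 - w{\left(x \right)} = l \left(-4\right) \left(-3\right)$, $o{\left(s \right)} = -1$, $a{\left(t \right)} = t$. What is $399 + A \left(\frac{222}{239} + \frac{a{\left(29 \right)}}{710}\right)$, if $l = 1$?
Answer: $\frac{676898549}{1696900} \approx 398.9$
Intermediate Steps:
$w{\left(x \right)} = -10$ ($w{\left(x \right)} = 2 - 1 \left(-4\right) \left(-3\right) = 2 - \left(-4\right) \left(-3\right) = 2 - 12 = -10$)
$A = - \frac{1}{10}$ ($A = \frac{1}{-10} = - \frac{1}{10} \approx -0.1$)
$399 + A \left(\frac{222}{239} + \frac{a{\left(29 \right)}}{710}\right) = 399 - \frac{\frac{222}{239} + \frac{29}{710}}{10} = 399 - \frac{164551}{1696900} = \frac{676898549}{1696900}$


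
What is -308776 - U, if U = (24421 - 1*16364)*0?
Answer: -308776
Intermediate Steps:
U = 0 (U = (24421 - 16364)*0 = 8057*0 = 0)
-308776 - U = -308776 - 1*0 = -308776 + 0 = -308776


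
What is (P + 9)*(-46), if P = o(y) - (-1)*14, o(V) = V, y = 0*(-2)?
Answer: -1058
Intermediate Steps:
y = 0
P = 14 (P = 0 - (-1)*14 = 0 - 1*(-14) = 0 + 14 = 14)
(P + 9)*(-46) = (14 + 9)*(-46) = 23*(-46) = -1058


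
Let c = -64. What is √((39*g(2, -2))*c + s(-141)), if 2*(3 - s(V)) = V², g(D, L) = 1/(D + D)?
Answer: 3*I*√4694/2 ≈ 102.77*I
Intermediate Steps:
g(D, L) = 1/(2*D)
s(V) = 3 - V²/2
√((39*g(2, -2))*c + s(-141)) = √((39*((½)/2))*(-64) + (3 - ½*(-141)²)) = √((39*((½)*(½)))*(-64) + (3 - ½*19881)) = √((39*(¼))*(-64) + (3 - 19881/2)) = √((39/4)*(-64) - 19875/2) = √(-624 - 19875/2) = √(-21123/2) = 3*I*√4694/2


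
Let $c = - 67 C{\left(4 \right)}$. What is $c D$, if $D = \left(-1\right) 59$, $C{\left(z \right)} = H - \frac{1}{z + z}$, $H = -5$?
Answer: $- \frac{162073}{8} \approx -20259.0$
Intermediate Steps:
$C{\left(z \right)} = -5 - \frac{1}{2 z}$ ($C{\left(z \right)} = -5 - \frac{1}{z + z} = -5 - \frac{1}{2 z}$)
$D = -59$
$c = \frac{2747}{8}$ ($c = - 67 \left(-5 - \frac{1}{2 \cdot 4}\right) = - 67 \left(-5 - \frac{1}{8}\right) = \left(-67\right) \left(- \frac{41}{8}\right) = \frac{2747}{8} \approx 343.38$)
$c D = \frac{2747}{8} \left(-59\right) = - \frac{162073}{8}$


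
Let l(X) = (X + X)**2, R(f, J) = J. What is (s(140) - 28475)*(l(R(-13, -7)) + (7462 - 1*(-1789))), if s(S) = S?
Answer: -267680745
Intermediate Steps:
l(X) = 4*X**2 (l(X) = (2*X)**2 = 4*X**2)
(s(140) - 28475)*(l(R(-13, -7)) + (7462 - 1*(-1789))) = (140 - 28475)*(4*(-7)**2 + (7462 - 1*(-1789))) = -28335*(4*49 + (7462 + 1789)) = -28335*(196 + 9251) = -28335*9447 = -267680745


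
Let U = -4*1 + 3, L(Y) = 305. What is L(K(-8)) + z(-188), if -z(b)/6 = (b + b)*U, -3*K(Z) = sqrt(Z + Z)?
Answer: -1951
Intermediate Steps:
K(Z) = -sqrt(2)*sqrt(Z)/3 (K(Z) = -sqrt(Z + Z)/3 = -sqrt(2)*sqrt(Z)/3)
U = -1 (U = -4 + 3 = -1)
z(b) = 12*b (z(b) = -6*(b + b)*(-1) = -6*2*b*(-1) = -(-12)*b = 12*b)
L(K(-8)) + z(-188) = 305 + 12*(-188) = 305 - 2256 = -1951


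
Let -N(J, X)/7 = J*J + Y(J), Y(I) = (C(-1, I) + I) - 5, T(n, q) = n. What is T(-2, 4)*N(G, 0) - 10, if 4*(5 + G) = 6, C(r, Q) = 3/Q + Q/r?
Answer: 159/2 ≈ 79.500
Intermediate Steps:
Y(I) = -5 + 3/I (Y(I) = ((3/I + I/(-1)) + I) - 5 = ((3/I + I*(-1)) + I) - 5 = ((3/I - I) + I) - 5 = ((-I + 3/I) + I) - 5 = 3/I - 5 = -5 + 3/I)
G = -7/2 (G = -5 + (¼)*6 = -5 + 3/2 = -7/2 ≈ -3.5000)
N(J, X) = 35 - 21/J - 7*J² (N(J, X) = -7*(J*J + (-5 + 3/J)) = -7*(J² + (-5 + 3/J)) = -7*(-5 + J² + 3/J) = 35 - 21/J - 7*J²)
T(-2, 4)*N(G, 0) - 10 = -2*(35 - 21/(-7/2) - 7*(-7/2)²) - 10 = -2*(35 - 21*(-2/7) - 7*49/4) - 10 = -2*(35 + 6 - 343/4) - 10 = -2*(-179/4) - 10 = 179/2 - 10 = 159/2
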